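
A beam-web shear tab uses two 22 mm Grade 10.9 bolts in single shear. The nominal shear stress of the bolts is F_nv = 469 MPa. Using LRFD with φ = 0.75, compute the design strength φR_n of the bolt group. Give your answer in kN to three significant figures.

267 kN

A_b = π × 22² / 4 = 380.1 mm².
R_n = F_nv · A_b · n · n_s = 469 × 380.1 × 2 × 1 / 1000 = 356.6 kN.
Design strength φR_n = 0.75 × 356.6 = 267 kN.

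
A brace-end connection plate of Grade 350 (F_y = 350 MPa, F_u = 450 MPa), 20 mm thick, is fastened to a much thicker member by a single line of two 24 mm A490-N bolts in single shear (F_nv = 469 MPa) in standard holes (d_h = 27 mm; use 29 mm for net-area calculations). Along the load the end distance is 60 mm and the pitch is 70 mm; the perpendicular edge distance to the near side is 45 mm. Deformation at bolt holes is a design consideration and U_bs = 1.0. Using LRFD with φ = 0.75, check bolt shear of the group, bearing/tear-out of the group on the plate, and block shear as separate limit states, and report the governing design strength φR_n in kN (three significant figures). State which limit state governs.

Bolt shear: A_b = π·24²/4 = 452.4 mm²; R_n = 469 × 452.4 × 2 × 1 / 1000 = 424.3 kN → 0.75 × 424.3 = 318 kN.
Bearing: edge l_c = 46.5, r_n = 502.2 kN; interior l_c = 43, r_n = 464.4 kN; R_n = 502.2 + 1·464.4 = 966.6 kN → 725 kN.
Block shear: A_gv = 2600, A_nv = 1730, A_nt = 610 mm²; R_n = min(0.6F_uA_nv, 0.6F_yA_gv) + U_bs·F_u·A_nt = 741.6 kN → 556 kN.
Bolt shear governs: 318 kN.

318 kN (bolt shear governs)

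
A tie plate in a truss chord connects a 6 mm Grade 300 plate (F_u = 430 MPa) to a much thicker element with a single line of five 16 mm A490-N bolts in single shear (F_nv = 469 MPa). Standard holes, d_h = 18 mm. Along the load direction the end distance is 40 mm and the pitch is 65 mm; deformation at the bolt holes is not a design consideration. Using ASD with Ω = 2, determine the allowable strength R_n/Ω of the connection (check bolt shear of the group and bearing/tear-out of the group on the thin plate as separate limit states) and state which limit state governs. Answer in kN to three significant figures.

Bolt shear: A_b = π·16²/4 = 201.1 mm²; R_n = 469 × 201.1 × 5 × 1 / 1000 = 471.5 kN → 471.5 / 2 = 236 kN.
Bearing (1.5 l_c t F_u ≤ 3.0 d t F_u): upper limit = 3.0·16·6·430 / 1000 = 123.8 kN.
  Edge l_c = 40 − 18/2 = 31 → r_n = 120 kN; interior l_c = 65 − 18 = 47 → r_n = 123.8 kN.
  R_n,bearing = 1·120 + 4·123.8 = 615.3 kN → 615.3 / 2 = 308 kN.
Bolt shear governs: 236 kN.

236 kN (bolt shear governs)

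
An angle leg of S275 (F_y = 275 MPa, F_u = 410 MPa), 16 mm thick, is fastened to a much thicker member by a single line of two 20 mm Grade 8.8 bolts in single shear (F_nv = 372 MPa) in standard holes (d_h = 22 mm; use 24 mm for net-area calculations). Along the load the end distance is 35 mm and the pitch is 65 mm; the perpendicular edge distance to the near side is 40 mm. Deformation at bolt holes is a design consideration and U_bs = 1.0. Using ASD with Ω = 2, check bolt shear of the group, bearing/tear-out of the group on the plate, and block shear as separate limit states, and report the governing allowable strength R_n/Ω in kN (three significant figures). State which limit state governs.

117 kN (bolt shear governs)

Bolt shear: A_b = π·20²/4 = 314.2 mm²; R_n = 372 × 314.2 × 2 × 1 / 1000 = 233.7 kN → 233.7 / 2 = 117 kN.
Bearing: edge l_c = 24, r_n = 188.9 kN; interior l_c = 43, r_n = 314.9 kN; R_n = 188.9 + 1·314.9 = 503.8 kN → 252 kN.
Block shear: A_gv = 1600, A_nv = 1024, A_nt = 448 mm²; R_n = min(0.6F_uA_nv, 0.6F_yA_gv) + U_bs·F_u·A_nt = 435.6 kN → 218 kN.
Bolt shear governs: 117 kN.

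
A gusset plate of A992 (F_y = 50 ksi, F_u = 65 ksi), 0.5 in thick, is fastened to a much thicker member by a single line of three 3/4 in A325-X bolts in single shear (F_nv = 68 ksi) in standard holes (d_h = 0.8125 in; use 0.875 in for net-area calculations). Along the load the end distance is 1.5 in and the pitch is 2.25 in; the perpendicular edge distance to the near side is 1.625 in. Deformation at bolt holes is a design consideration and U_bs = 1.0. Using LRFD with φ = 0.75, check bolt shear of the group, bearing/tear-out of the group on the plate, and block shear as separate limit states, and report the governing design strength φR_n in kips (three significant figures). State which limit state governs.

67.6 kips (bolt shear governs)

Bolt shear: A_b = π·0.75²/4 = 0.4418 in²; R_n = 68 × 0.4418 × 3 × 1 = 90.12 kips → 0.75 × 90.12 = 67.6 kips.
Bearing: edge l_c = 1.094, r_n = 42.66 kips; interior l_c = 1.438, r_n = 56.06 kips; R_n = 42.66 + 2·56.06 = 154.8 kips → 116 kips.
Block shear: A_gv = 3, A_nv = 1.906, A_nt = 0.5938 in²; R_n = min(0.6F_uA_nv, 0.6F_yA_gv) + U_bs·F_u·A_nt = 112.9 kips → 84.7 kips.
Bolt shear governs: 67.6 kips.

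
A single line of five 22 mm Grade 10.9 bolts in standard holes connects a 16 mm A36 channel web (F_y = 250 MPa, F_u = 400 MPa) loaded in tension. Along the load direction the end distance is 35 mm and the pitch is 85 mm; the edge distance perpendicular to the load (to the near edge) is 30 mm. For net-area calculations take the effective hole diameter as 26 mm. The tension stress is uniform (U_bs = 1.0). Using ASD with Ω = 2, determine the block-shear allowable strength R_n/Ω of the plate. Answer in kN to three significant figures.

Shear plane L_v = 35 + 4·85 = 375 mm; A_gv = 375 × 16 = 6000 mm².
A_nv = (375 − 4.5·26) × 16 = 4128 mm².
A_nt = (30 − 0.5·26) × 16 = 272 mm².
0.6 F_u A_nv = 990.7 kN; 0.6 F_y A_gv = 900 kN → shear yielding governs the shear term.
R_n = 900 + 1.0 × 400 × 272 / 1000 = 1009 kN.
Allowable strength R_n/Ω = 1009 / 2 = 504 kN.

504 kN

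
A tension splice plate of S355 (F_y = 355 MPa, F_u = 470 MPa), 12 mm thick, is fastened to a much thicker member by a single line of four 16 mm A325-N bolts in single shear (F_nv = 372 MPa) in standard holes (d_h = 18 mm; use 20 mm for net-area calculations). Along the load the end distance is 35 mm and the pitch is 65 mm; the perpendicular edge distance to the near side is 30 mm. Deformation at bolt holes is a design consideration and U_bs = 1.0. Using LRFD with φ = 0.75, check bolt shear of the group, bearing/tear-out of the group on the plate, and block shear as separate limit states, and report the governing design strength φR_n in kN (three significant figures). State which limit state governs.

224 kN (bolt shear governs)

Bolt shear: A_b = π·16²/4 = 201.1 mm²; R_n = 372 × 201.1 × 4 × 1 / 1000 = 299.2 kN → 0.75 × 299.2 = 224 kN.
Bearing: edge l_c = 26, r_n = 176 kN; interior l_c = 47, r_n = 216.6 kN; R_n = 176 + 3·216.6 = 825.7 kN → 619 kN.
Block shear: A_gv = 2760, A_nv = 1920, A_nt = 240 mm²; R_n = min(0.6F_uA_nv, 0.6F_yA_gv) + U_bs·F_u·A_nt = 654.2 kN → 491 kN.
Bolt shear governs: 224 kN.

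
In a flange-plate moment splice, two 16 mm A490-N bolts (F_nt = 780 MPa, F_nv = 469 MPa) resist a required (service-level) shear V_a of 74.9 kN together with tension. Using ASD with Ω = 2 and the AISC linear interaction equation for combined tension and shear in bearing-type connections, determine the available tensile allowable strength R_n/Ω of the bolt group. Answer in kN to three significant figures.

79.3 kN

A_b = π·16²/4 = 201.1 mm²; f_rv = 74.9 × 1000 / (2 × 201.1) = 186.3 MPa.
F'_nt = 1.3 F_nt − (Ω F_nt / F_nv) f_rv = 1.3·780 − (2·780/469)·186.3 = 394.5 MPa, capped at F_nt → F'_nt = 394.5 MPa.
R_n = F'_nt · A_b · n = 394.5 × 201.1 × 2 / 1000 = 158.6 kN.
Allowable strength R_n/Ω = 158.6 / 2 = 79.3 kN.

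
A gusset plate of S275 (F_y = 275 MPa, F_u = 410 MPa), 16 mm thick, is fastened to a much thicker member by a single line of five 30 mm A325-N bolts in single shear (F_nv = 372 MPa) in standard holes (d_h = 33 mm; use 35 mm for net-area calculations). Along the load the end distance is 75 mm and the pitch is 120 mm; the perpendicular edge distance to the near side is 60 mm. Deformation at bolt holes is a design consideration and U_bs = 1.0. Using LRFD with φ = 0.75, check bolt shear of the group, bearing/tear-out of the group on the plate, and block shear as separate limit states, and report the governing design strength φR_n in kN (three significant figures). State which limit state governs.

Bolt shear: A_b = π·30²/4 = 706.9 mm²; R_n = 372 × 706.9 × 5 × 1 / 1000 = 1315 kN → 0.75 × 1315 = 986 kN.
Bearing: edge l_c = 58.5, r_n = 460.5 kN; interior l_c = 87, r_n = 472.3 kN; R_n = 460.5 + 4·472.3 = 2350 kN → 1760 kN.
Block shear: A_gv = 8880, A_nv = 6360, A_nt = 680 mm²; R_n = min(0.6F_uA_nv, 0.6F_yA_gv) + U_bs·F_u·A_nt = 1744 kN → 1310 kN.
Bolt shear governs: 986 kN.

986 kN (bolt shear governs)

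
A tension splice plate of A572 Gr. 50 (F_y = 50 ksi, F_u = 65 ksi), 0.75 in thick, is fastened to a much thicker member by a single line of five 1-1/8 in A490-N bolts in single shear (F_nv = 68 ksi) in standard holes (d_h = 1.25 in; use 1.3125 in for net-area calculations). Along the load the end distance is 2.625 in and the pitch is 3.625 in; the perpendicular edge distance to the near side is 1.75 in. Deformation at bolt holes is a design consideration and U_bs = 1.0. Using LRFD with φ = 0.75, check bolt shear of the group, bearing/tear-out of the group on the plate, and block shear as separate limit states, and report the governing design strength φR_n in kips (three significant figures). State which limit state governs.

Bolt shear: A_b = π·1.125²/4 = 0.994 in²; R_n = 68 × 0.994 × 5 × 1 = 338 kips → 0.75 × 338 = 253 kips.
Bearing: edge l_c = 2, r_n = 117 kips; interior l_c = 2.375, r_n = 131.6 kips; R_n = 117 + 4·131.6 = 643.5 kips → 483 kips.
Block shear: A_gv = 12.84, A_nv = 8.414, A_nt = 0.8203 in²; R_n = min(0.6F_uA_nv, 0.6F_yA_gv) + U_bs·F_u·A_nt = 381.5 kips → 286 kips.
Bolt shear governs: 253 kips.

253 kips (bolt shear governs)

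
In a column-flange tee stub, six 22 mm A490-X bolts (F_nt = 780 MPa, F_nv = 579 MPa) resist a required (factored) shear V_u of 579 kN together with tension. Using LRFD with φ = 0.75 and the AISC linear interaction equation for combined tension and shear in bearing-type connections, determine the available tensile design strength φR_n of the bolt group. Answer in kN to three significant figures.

955 kN

A_b = π·22²/4 = 380.1 mm²; f_rv = 579 × 1000 / (6 × 380.1) = 253.9 MPa.
F'_nt = 1.3 F_nt − (F_nt / φF_nv) f_rv = 1.3·780 − (780/(0.75·579))·253.9 = 558 MPa, capped at F_nt → F'_nt = 558 MPa.
R_n = F'_nt · A_b · n = 558 × 380.1 × 6 / 1000 = 1273 kN.
Design strength φR_n = 0.75 × 1273 = 955 kN.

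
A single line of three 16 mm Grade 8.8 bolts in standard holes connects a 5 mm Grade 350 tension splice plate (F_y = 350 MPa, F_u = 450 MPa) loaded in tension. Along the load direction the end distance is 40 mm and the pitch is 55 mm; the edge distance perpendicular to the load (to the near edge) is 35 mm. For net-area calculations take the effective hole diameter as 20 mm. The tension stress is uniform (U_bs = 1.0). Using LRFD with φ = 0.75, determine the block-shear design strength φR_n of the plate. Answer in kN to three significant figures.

143 kN

Shear plane L_v = 40 + 2·55 = 150 mm; A_gv = 150 × 5 = 750 mm².
A_nv = (150 − 2.5·20) × 5 = 500 mm².
A_nt = (35 − 0.5·20) × 5 = 125 mm².
0.6 F_u A_nv = 135 kN; 0.6 F_y A_gv = 157.5 kN → shear rupture governs the shear term.
R_n = 135 + 1.0 × 450 × 125 / 1000 = 191.2 kN.
Design strength φR_n = 0.75 × 191.2 = 143 kN.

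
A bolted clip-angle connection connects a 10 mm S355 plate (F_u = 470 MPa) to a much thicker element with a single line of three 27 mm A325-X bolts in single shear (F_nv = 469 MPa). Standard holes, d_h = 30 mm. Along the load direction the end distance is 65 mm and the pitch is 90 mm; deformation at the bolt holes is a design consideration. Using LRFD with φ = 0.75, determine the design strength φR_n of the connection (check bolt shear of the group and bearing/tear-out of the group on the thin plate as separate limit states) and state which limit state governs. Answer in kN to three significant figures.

604 kN (bolt shear governs)

Bolt shear: A_b = π·27²/4 = 572.6 mm²; R_n = 469 × 572.6 × 3 × 1 / 1000 = 805.6 kN → 0.75 × 805.6 = 604 kN.
Bearing (1.2 l_c t F_u ≤ 2.4 d t F_u): upper limit = 2.4·27·10·470 / 1000 = 304.6 kN.
  Edge l_c = 65 − 30/2 = 50 → r_n = 282 kN; interior l_c = 90 − 30 = 60 → r_n = 304.6 kN.
  R_n,bearing = 1·282 + 2·304.6 = 891.1 kN → 0.75 × 891.1 = 668 kN.
Bolt shear governs: 604 kN.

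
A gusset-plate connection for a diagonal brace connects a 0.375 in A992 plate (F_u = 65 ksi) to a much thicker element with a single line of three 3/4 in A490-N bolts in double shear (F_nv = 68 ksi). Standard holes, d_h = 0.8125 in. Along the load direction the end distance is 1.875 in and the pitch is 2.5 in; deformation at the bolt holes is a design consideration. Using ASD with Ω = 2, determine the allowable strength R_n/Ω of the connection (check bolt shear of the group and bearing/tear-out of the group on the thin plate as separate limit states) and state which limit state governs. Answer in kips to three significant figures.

65.4 kips (bearing governs)

Bolt shear: A_b = π·0.75²/4 = 0.4418 in²; R_n = 68 × 0.4418 × 3 × 2 = 180.2 kips → 180.2 / 2 = 90.1 kips.
Bearing (1.2 l_c t F_u ≤ 2.4 d t F_u): upper limit = 2.4·0.75·0.375·65 = 43.87 kips.
  Edge l_c = 1.875 − 0.8125/2 = 1.469 → r_n = 42.96 kips; interior l_c = 2.5 − 0.8125 = 1.688 → r_n = 43.87 kips.
  R_n,bearing = 1·42.96 + 2·43.87 = 130.7 kips → 130.7 / 2 = 65.4 kips.
Bearing governs: 65.4 kips.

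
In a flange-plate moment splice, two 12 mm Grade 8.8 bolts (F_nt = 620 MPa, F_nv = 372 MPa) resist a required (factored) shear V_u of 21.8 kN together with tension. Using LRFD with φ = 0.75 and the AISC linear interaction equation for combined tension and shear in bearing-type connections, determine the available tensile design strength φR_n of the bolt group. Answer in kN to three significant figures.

A_b = π·12²/4 = 113.1 mm²; f_rv = 21.8 × 1000 / (2 × 113.1) = 96.38 MPa.
F'_nt = 1.3 F_nt − (F_nt / φF_nv) f_rv = 1.3·620 − (620/(0.75·372))·96.38 = 591.8 MPa, capped at F_nt → F'_nt = 591.8 MPa.
R_n = F'_nt · A_b · n = 591.8 × 113.1 × 2 / 1000 = 133.9 kN.
Design strength φR_n = 0.75 × 133.9 = 100 kN.

100 kN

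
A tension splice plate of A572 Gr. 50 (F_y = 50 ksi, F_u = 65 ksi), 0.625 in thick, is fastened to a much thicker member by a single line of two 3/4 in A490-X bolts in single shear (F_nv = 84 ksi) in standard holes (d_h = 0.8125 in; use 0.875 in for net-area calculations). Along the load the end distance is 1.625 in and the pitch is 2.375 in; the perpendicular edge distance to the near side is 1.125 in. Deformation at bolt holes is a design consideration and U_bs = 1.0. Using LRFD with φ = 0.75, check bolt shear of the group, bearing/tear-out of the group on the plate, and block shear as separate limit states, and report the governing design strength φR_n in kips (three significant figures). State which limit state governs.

55.7 kips (bolt shear governs)

Bolt shear: A_b = π·0.75²/4 = 0.4418 in²; R_n = 84 × 0.4418 × 2 × 1 = 74.22 kips → 0.75 × 74.22 = 55.7 kips.
Bearing: edge l_c = 1.219, r_n = 59.41 kips; interior l_c = 1.562, r_n = 73.12 kips; R_n = 59.41 + 1·73.12 = 132.5 kips → 99.4 kips.
Block shear: A_gv = 2.5, A_nv = 1.68, A_nt = 0.4297 in²; R_n = min(0.6F_uA_nv, 0.6F_yA_gv) + U_bs·F_u·A_nt = 93.44 kips → 70.1 kips.
Bolt shear governs: 55.7 kips.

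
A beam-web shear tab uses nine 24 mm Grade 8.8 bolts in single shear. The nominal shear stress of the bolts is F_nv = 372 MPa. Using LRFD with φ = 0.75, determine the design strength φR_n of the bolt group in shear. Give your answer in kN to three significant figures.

1140 kN

A_b = π × 24² / 4 = 452.4 mm².
R_n = F_nv · A_b · n · n_s = 372 × 452.4 × 9 × 1 / 1000 = 1515 kN.
Design strength φR_n = 0.75 × 1515 = 1140 kN.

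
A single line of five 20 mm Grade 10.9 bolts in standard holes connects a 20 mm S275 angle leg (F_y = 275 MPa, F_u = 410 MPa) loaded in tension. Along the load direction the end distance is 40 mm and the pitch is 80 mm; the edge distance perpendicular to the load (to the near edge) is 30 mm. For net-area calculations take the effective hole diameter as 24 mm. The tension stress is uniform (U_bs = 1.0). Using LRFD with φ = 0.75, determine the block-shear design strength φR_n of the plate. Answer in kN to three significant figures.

1000 kN

Shear plane L_v = 40 + 4·80 = 360 mm; A_gv = 360 × 20 = 7200 mm².
A_nv = (360 − 4.5·24) × 20 = 5040 mm².
A_nt = (30 − 0.5·24) × 20 = 360 mm².
0.6 F_u A_nv = 1240 kN; 0.6 F_y A_gv = 1188 kN → shear yielding governs the shear term.
R_n = 1188 + 1.0 × 410 × 360 / 1000 = 1336 kN.
Design strength φR_n = 0.75 × 1336 = 1000 kN.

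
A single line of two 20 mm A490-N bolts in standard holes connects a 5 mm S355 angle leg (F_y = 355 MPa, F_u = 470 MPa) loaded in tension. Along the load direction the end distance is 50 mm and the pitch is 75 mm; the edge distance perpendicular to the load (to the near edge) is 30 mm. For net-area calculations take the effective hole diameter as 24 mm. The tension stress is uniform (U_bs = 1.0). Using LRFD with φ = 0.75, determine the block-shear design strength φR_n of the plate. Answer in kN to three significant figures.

Shear plane L_v = 50 + 1·75 = 125 mm; A_gv = 125 × 5 = 625 mm².
A_nv = (125 − 1.5·24) × 5 = 445 mm².
A_nt = (30 − 0.5·24) × 5 = 90 mm².
0.6 F_u A_nv = 125.5 kN; 0.6 F_y A_gv = 133.1 kN → shear rupture governs the shear term.
R_n = 125.5 + 1.0 × 470 × 90 / 1000 = 167.8 kN.
Design strength φR_n = 0.75 × 167.8 = 126 kN.

126 kN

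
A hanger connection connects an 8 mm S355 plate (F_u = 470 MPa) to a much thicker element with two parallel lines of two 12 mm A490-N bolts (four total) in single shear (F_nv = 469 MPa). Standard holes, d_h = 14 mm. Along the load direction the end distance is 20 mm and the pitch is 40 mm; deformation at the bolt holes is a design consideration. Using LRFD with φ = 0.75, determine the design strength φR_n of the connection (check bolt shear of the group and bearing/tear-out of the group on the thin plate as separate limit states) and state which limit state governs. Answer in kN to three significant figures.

159 kN (bolt shear governs)

Bolt shear: A_b = π·12²/4 = 113.1 mm²; R_n = 469 × 113.1 × 4 × 1 / 1000 = 212.2 kN → 0.75 × 212.2 = 159 kN.
Bearing (1.2 l_c t F_u ≤ 2.4 d t F_u): upper limit = 2.4·12·8·470 / 1000 = 108.3 kN.
  Edge l_c = 20 − 14/2 = 13 → r_n = 58.66 kN; interior l_c = 40 − 14 = 26 → r_n = 108.3 kN.
  R_n,bearing = 2·58.66 + 2·108.3 = 333.9 kN → 0.75 × 333.9 = 250 kN.
Bolt shear governs: 159 kN.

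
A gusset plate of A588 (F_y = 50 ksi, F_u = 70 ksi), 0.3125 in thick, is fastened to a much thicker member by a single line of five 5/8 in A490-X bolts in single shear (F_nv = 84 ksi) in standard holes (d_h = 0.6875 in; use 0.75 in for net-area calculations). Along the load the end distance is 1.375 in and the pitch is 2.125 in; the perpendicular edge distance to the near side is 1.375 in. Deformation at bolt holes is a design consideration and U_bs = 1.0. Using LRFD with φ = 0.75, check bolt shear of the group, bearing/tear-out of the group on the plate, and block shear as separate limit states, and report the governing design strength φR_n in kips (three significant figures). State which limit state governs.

80.4 kips (block shear governs)

Bolt shear: A_b = π·0.625²/4 = 0.3068 in²; R_n = 84 × 0.3068 × 5 × 1 = 128.9 kips → 0.75 × 128.9 = 96.6 kips.
Bearing: edge l_c = 1.031, r_n = 27.07 kips; interior l_c = 1.438, r_n = 32.81 kips; R_n = 27.07 + 4·32.81 = 158.3 kips → 119 kips.
Block shear: A_gv = 3.086, A_nv = 2.031, A_nt = 0.3125 in²; R_n = min(0.6F_uA_nv, 0.6F_yA_gv) + U_bs·F_u·A_nt = 107.2 kips → 80.4 kips.
Block shear governs: 80.4 kips.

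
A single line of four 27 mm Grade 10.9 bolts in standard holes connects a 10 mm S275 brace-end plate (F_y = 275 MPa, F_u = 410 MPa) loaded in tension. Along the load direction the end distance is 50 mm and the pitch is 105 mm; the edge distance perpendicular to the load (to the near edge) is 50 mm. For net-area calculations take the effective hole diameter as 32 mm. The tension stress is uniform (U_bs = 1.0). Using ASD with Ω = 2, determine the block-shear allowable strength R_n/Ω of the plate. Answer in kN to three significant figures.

Shear plane L_v = 50 + 3·105 = 365 mm; A_gv = 365 × 10 = 3650 mm².
A_nv = (365 − 3.5·32) × 10 = 2530 mm².
A_nt = (50 − 0.5·32) × 10 = 340 mm².
0.6 F_u A_nv = 622.4 kN; 0.6 F_y A_gv = 602.2 kN → shear yielding governs the shear term.
R_n = 602.2 + 1.0 × 410 × 340 / 1000 = 741.6 kN.
Allowable strength R_n/Ω = 741.6 / 2 = 371 kN.

371 kN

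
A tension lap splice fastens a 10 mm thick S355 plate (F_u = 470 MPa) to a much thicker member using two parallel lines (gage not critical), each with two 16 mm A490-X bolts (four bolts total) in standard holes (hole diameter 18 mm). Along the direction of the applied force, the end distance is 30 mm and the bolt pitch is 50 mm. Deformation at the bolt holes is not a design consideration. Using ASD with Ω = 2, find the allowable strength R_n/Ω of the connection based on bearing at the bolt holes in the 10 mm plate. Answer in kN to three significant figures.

Per bolt r_n = 1.5 l_c t F_u ≤ 3.0 d t F_u; upper limit = 3.0 × 16 × 10 × 470 / 1000 = 225.6 kN.
Edge bolt: l_c = 30 − 18/2 = 21 mm → 1.5 × 21 × 10 × 470 / 1000 = 148.1 → r_n = 148.1 kN.
Interior bolts: l_c = 50 − 18 = 32 mm → 1.5 × 32 × 10 × 470 / 1000 = 225.6 → r_n = 225.6 kN.
R_n = 2 × 148.1 + 2 × 225.6 = 747.3 kN.
Allowable strength R_n/Ω = 747.3 / 2 = 374 kN.

374 kN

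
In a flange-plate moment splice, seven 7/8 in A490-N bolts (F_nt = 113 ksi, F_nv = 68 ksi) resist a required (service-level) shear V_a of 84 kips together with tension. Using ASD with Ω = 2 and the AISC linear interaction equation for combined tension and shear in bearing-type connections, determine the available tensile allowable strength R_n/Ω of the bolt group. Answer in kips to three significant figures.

170 kips

A_b = π·0.875²/4 = 0.6013 in²; f_rv = 84 / (7 × 0.6013) = 19.96 ksi.
F'_nt = 1.3 F_nt − (Ω F_nt / F_nv) f_rv = 1.3·113 − (2·113/68)·19.96 = 80.58 ksi, capped at F_nt → F'_nt = 80.58 ksi.
R_n = F'_nt · A_b · n = 80.58 × 0.6013 × 7 = 339.2 kips.
Allowable strength R_n/Ω = 339.2 / 2 = 170 kips.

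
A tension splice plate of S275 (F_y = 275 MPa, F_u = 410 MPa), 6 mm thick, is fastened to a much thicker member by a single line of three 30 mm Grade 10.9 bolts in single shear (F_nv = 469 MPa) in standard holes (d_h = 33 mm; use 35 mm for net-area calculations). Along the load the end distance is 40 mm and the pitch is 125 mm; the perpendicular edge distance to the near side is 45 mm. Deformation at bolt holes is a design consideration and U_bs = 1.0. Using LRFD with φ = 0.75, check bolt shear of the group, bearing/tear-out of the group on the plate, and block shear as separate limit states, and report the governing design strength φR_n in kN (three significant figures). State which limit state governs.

Bolt shear: A_b = π·30²/4 = 706.9 mm²; R_n = 469 × 706.9 × 3 × 1 / 1000 = 994.5 kN → 0.75 × 994.5 = 746 kN.
Bearing: edge l_c = 23.5, r_n = 69.37 kN; interior l_c = 92, r_n = 177.1 kN; R_n = 69.37 + 2·177.1 = 423.6 kN → 318 kN.
Block shear: A_gv = 1740, A_nv = 1215, A_nt = 165 mm²; R_n = min(0.6F_uA_nv, 0.6F_yA_gv) + U_bs·F_u·A_nt = 354.8 kN → 266 kN.
Block shear governs: 266 kN.

266 kN (block shear governs)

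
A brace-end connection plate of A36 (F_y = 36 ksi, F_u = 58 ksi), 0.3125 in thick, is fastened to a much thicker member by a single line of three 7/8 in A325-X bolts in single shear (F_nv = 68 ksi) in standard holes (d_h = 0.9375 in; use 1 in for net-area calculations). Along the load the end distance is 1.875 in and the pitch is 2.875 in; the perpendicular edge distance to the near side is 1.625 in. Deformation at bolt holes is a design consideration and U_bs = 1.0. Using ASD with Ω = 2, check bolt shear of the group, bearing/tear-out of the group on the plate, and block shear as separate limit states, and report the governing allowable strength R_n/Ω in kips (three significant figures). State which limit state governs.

35.9 kips (block shear governs)

Bolt shear: A_b = π·0.875²/4 = 0.6013 in²; R_n = 68 × 0.6013 × 3 × 1 = 122.7 kips → 122.7 / 2 = 61.3 kips.
Bearing: edge l_c = 1.406, r_n = 30.59 kips; interior l_c = 1.938, r_n = 38.06 kips; R_n = 30.59 + 2·38.06 = 106.7 kips → 53.4 kips.
Block shear: A_gv = 2.383, A_nv = 1.602, A_nt = 0.3516 in²; R_n = min(0.6F_uA_nv, 0.6F_yA_gv) + U_bs·F_u·A_nt = 71.86 kips → 35.9 kips.
Block shear governs: 35.9 kips.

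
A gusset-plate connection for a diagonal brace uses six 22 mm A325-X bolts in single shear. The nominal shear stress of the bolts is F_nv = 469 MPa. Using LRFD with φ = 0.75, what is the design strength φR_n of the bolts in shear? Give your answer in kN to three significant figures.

A_b = π × 22² / 4 = 380.1 mm².
R_n = F_nv · A_b · n · n_s = 469 × 380.1 × 6 × 1 / 1000 = 1070 kN.
Design strength φR_n = 0.75 × 1070 = 802 kN.

802 kN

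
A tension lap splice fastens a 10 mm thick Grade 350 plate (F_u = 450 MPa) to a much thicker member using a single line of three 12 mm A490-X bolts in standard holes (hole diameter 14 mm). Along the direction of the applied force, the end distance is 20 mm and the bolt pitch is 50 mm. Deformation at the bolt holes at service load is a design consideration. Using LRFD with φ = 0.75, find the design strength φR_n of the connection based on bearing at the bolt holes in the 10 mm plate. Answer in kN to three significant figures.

Per bolt r_n = 1.2 l_c t F_u ≤ 2.4 d t F_u; upper limit = 2.4 × 12 × 10 × 450 / 1000 = 129.6 kN.
Edge bolt: l_c = 20 − 14/2 = 13 mm → 1.2 × 13 × 10 × 450 / 1000 = 70.2 → r_n = 70.2 kN.
Interior bolts: l_c = 50 − 14 = 36 mm → 1.2 × 36 × 10 × 450 / 1000 = 194.4 → r_n = 129.6 kN.
R_n = 1 × 70.2 + 2 × 129.6 = 329.4 kN.
Design strength φR_n = 0.75 × 329.4 = 247 kN.

247 kN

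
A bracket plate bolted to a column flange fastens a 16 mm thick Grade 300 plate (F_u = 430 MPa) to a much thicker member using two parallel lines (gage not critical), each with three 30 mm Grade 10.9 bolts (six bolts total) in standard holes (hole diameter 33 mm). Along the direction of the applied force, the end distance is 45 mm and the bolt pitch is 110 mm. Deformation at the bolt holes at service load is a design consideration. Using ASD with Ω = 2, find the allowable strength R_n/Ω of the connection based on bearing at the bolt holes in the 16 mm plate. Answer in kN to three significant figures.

Per bolt r_n = 1.2 l_c t F_u ≤ 2.4 d t F_u; upper limit = 2.4 × 30 × 16 × 430 / 1000 = 495.4 kN.
Edge bolt: l_c = 45 − 33/2 = 28.5 mm → 1.2 × 28.5 × 16 × 430 / 1000 = 235.3 → r_n = 235.3 kN.
Interior bolts: l_c = 110 − 33 = 77 mm → 1.2 × 77 × 16 × 430 / 1000 = 635.7 → r_n = 495.4 kN.
R_n = 2 × 235.3 + 4 × 495.4 = 2452 kN.
Allowable strength R_n/Ω = 2452 / 2 = 1230 kN.

1230 kN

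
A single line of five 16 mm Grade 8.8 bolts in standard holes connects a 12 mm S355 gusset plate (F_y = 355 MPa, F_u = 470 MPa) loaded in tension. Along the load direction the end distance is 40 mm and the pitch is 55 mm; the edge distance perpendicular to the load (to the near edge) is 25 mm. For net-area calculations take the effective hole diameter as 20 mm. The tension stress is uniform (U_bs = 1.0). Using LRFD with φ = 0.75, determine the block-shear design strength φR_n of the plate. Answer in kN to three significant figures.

495 kN

Shear plane L_v = 40 + 4·55 = 260 mm; A_gv = 260 × 12 = 3120 mm².
A_nv = (260 − 4.5·20) × 12 = 2040 mm².
A_nt = (25 − 0.5·20) × 12 = 180 mm².
0.6 F_u A_nv = 575.3 kN; 0.6 F_y A_gv = 664.6 kN → shear rupture governs the shear term.
R_n = 575.3 + 1.0 × 470 × 180 / 1000 = 659.9 kN.
Design strength φR_n = 0.75 × 659.9 = 495 kN.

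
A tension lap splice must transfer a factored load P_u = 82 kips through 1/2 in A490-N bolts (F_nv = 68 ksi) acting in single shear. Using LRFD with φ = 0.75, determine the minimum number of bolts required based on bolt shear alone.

9 bolts

A_b = π·0.5²/4 = 0.1963 in².
Per-bolt design strength φR_n = 0.75 × 68 × 0.1963 × 1 = 10.01 kips.
n ≥ 82 / 10.01 = 8.189 → use 9 bolts.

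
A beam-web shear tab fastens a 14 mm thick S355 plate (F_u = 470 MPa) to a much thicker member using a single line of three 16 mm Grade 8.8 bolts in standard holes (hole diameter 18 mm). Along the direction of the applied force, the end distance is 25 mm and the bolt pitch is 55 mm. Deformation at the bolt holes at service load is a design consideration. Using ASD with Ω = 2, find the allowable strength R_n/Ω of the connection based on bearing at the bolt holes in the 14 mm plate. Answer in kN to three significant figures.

316 kN

Per bolt r_n = 1.2 l_c t F_u ≤ 2.4 d t F_u; upper limit = 2.4 × 16 × 14 × 470 / 1000 = 252.7 kN.
Edge bolt: l_c = 25 − 18/2 = 16 mm → 1.2 × 16 × 14 × 470 / 1000 = 126.3 → r_n = 126.3 kN.
Interior bolts: l_c = 55 − 18 = 37 mm → 1.2 × 37 × 14 × 470 / 1000 = 292.2 → r_n = 252.7 kN.
R_n = 1 × 126.3 + 2 × 252.7 = 631.7 kN.
Allowable strength R_n/Ω = 631.7 / 2 = 316 kN.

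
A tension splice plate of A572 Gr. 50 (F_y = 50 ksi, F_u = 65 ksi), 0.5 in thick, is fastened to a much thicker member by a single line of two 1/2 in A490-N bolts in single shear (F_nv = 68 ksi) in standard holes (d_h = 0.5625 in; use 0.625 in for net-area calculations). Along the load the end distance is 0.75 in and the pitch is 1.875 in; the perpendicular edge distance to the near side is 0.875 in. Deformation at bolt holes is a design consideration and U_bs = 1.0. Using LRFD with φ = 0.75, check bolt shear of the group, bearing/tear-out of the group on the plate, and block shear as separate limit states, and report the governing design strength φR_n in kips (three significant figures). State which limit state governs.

Bolt shear: A_b = π·0.5²/4 = 0.1963 in²; R_n = 68 × 0.1963 × 2 × 1 = 26.7 kips → 0.75 × 26.7 = 20 kips.
Bearing: edge l_c = 0.4688, r_n = 18.28 kips; interior l_c = 1.312, r_n = 39 kips; R_n = 18.28 + 1·39 = 57.28 kips → 43 kips.
Block shear: A_gv = 1.312, A_nv = 0.8438, A_nt = 0.2812 in²; R_n = min(0.6F_uA_nv, 0.6F_yA_gv) + U_bs·F_u·A_nt = 51.19 kips → 38.4 kips.
Bolt shear governs: 20 kips.

20 kips (bolt shear governs)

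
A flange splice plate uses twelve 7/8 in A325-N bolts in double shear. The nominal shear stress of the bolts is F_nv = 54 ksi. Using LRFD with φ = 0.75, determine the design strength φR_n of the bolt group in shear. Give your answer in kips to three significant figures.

584 kips

A_b = π × 0.875² / 4 = 0.6013 in².
R_n = F_nv · A_b · n · n_s = 54 × 0.6013 × 12 × 2 = 779.3 kips.
Design strength φR_n = 0.75 × 779.3 = 584 kips.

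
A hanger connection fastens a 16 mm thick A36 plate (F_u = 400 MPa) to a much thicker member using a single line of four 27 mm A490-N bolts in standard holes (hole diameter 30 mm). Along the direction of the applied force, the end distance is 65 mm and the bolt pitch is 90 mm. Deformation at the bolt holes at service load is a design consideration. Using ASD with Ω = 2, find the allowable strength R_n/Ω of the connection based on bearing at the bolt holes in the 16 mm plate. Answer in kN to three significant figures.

814 kN

Per bolt r_n = 1.2 l_c t F_u ≤ 2.4 d t F_u; upper limit = 2.4 × 27 × 16 × 400 / 1000 = 414.7 kN.
Edge bolt: l_c = 65 − 30/2 = 50 mm → 1.2 × 50 × 16 × 400 / 1000 = 384 → r_n = 384 kN.
Interior bolts: l_c = 90 − 30 = 60 mm → 1.2 × 60 × 16 × 400 / 1000 = 460.8 → r_n = 414.7 kN.
R_n = 1 × 384 + 3 × 414.7 = 1628 kN.
Allowable strength R_n/Ω = 1628 / 2 = 814 kN.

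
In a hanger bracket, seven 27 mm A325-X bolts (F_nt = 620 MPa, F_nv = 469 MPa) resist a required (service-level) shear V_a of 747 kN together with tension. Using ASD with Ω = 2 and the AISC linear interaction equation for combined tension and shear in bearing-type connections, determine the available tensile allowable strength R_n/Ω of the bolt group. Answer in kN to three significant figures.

A_b = π·27²/4 = 572.6 mm²; f_rv = 747 × 1000 / (7 × 572.6) = 186.4 MPa.
F'_nt = 1.3 F_nt − (Ω F_nt / F_nv) f_rv = 1.3·620 − (2·620/469)·186.4 = 313.2 MPa, capped at F_nt → F'_nt = 313.2 MPa.
R_n = F'_nt · A_b · n = 313.2 × 572.6 × 7 / 1000 = 1255 kN.
Allowable strength R_n/Ω = 1255 / 2 = 628 kN.

628 kN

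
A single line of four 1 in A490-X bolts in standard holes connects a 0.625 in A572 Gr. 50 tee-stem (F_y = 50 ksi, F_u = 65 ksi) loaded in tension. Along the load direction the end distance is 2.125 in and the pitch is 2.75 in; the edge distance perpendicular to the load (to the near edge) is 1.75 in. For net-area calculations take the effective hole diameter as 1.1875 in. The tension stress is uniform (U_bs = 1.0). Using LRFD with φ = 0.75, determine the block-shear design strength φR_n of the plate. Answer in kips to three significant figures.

149 kips

Shear plane L_v = 2.125 + 3·2.75 = 10.38 in; A_gv = 10.38 × 0.625 = 6.484 in².
A_nv = (10.38 − 3.5·1.1875) × 0.625 = 3.887 in².
A_nt = (1.75 − 0.5·1.1875) × 0.625 = 0.7227 in².
0.6 F_u A_nv = 151.6 kips; 0.6 F_y A_gv = 194.5 kips → shear rupture governs the shear term.
R_n = 151.6 + 1.0 × 65 × 0.7227 = 198.6 kips.
Design strength φR_n = 0.75 × 198.6 = 149 kips.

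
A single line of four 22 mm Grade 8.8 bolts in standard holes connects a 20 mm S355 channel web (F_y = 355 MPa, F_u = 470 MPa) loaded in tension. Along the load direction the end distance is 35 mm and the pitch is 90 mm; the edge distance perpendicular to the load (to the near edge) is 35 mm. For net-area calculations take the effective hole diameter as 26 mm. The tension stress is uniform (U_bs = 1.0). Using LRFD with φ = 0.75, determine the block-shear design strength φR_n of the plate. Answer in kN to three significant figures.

1060 kN

Shear plane L_v = 35 + 3·90 = 305 mm; A_gv = 305 × 20 = 6100 mm².
A_nv = (305 − 3.5·26) × 20 = 4280 mm².
A_nt = (35 − 0.5·26) × 20 = 440 mm².
0.6 F_u A_nv = 1207 kN; 0.6 F_y A_gv = 1299 kN → shear rupture governs the shear term.
R_n = 1207 + 1.0 × 470 × 440 / 1000 = 1414 kN.
Design strength φR_n = 0.75 × 1414 = 1060 kN.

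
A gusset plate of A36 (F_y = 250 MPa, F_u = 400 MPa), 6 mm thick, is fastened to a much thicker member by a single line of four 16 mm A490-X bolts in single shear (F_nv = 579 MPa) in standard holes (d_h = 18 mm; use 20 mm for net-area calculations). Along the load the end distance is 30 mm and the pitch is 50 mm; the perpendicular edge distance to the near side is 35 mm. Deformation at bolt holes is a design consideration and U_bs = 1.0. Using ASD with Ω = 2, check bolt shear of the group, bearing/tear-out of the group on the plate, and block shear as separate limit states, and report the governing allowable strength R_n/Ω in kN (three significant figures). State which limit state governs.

109 kN (block shear governs)

Bolt shear: A_b = π·16²/4 = 201.1 mm²; R_n = 579 × 201.1 × 4 × 1 / 1000 = 465.7 kN → 465.7 / 2 = 233 kN.
Bearing: edge l_c = 21, r_n = 60.48 kN; interior l_c = 32, r_n = 92.16 kN; R_n = 60.48 + 3·92.16 = 337 kN → 168 kN.
Block shear: A_gv = 1080, A_nv = 660, A_nt = 150 mm²; R_n = min(0.6F_uA_nv, 0.6F_yA_gv) + U_bs·F_u·A_nt = 218.4 kN → 109 kN.
Block shear governs: 109 kN.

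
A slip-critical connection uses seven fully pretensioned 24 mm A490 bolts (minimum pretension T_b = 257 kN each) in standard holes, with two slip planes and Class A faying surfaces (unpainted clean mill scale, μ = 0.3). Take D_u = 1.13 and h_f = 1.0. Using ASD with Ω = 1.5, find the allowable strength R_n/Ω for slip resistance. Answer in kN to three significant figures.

813 kN

R_n = μ · D_u · h_f · T_b · n_s · n_b = 0.3 × 1.13 × 1.0 × 257 × 2 × 7 = 1220 kN.
Allowable strength R_n/Ω = 1220 / 1.5 = 813 kN.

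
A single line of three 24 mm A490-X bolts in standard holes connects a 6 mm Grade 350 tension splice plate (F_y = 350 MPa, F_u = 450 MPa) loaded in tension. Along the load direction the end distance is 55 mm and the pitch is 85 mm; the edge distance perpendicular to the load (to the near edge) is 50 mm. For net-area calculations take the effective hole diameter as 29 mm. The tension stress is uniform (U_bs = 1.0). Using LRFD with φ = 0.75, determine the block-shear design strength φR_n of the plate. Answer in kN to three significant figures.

Shear plane L_v = 55 + 2·85 = 225 mm; A_gv = 225 × 6 = 1350 mm².
A_nv = (225 − 2.5·29) × 6 = 915 mm².
A_nt = (50 − 0.5·29) × 6 = 213 mm².
0.6 F_u A_nv = 247.1 kN; 0.6 F_y A_gv = 283.5 kN → shear rupture governs the shear term.
R_n = 247.1 + 1.0 × 450 × 213 / 1000 = 342.9 kN.
Design strength φR_n = 0.75 × 342.9 = 257 kN.

257 kN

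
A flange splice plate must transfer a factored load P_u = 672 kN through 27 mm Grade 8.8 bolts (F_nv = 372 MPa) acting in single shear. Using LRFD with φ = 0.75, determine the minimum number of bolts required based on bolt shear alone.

A_b = π·27²/4 = 572.6 mm².
Per-bolt design strength φR_n = 0.75 × 372 × 572.6 × 1 / 1000 = 159.7 kN.
n ≥ 672 / 159.7 = 4.207 → use 5 bolts.

5 bolts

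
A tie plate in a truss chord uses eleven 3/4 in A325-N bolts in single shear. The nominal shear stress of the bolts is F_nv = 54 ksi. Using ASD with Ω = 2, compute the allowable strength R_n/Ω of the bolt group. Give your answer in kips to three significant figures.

131 kips

A_b = π × 0.75² / 4 = 0.4418 in².
R_n = F_nv · A_b · n · n_s = 54 × 0.4418 × 11 × 1 = 262.4 kips.
Allowable strength R_n/Ω = 262.4 / 2 = 131 kips.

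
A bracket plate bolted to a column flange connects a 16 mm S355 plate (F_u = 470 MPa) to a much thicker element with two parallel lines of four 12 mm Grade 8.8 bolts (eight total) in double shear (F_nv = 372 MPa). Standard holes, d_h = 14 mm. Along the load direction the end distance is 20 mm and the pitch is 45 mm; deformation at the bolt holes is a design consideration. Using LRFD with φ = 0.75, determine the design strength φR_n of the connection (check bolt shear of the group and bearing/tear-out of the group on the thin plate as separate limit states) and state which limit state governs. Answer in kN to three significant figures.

Bolt shear: A_b = π·12²/4 = 113.1 mm²; R_n = 372 × 113.1 × 8 × 2 / 1000 = 673.2 kN → 0.75 × 673.2 = 505 kN.
Bearing (1.2 l_c t F_u ≤ 2.4 d t F_u): upper limit = 2.4·12·16·470 / 1000 = 216.6 kN.
  Edge l_c = 20 − 14/2 = 13 → r_n = 117.3 kN; interior l_c = 45 − 14 = 31 → r_n = 216.6 kN.
  R_n,bearing = 2·117.3 + 6·216.6 = 1534 kN → 0.75 × 1534 = 1150 kN.
Bolt shear governs: 505 kN.

505 kN (bolt shear governs)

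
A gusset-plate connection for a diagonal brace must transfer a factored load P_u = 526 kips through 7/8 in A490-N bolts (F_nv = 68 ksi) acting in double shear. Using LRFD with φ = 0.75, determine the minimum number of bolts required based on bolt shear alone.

A_b = π·0.875²/4 = 0.6013 in².
Per-bolt design strength φR_n = 0.75 × 68 × 0.6013 × 2 = 61.33 kips.
n ≥ 526 / 61.33 = 8.576 → use 9 bolts.

9 bolts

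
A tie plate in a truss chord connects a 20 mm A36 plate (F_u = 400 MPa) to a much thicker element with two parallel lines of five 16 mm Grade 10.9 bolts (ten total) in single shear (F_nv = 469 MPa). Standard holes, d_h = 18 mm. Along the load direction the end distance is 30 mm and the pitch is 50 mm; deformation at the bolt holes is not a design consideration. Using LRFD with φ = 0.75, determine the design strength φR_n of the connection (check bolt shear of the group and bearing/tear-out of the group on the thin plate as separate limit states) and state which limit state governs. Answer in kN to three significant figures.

Bolt shear: A_b = π·16²/4 = 201.1 mm²; R_n = 469 × 201.1 × 10 × 1 / 1000 = 943 kN → 0.75 × 943 = 707 kN.
Bearing (1.5 l_c t F_u ≤ 3.0 d t F_u): upper limit = 3.0·16·20·400 / 1000 = 384 kN.
  Edge l_c = 30 − 18/2 = 21 → r_n = 252 kN; interior l_c = 50 − 18 = 32 → r_n = 384 kN.
  R_n,bearing = 2·252 + 8·384 = 3576 kN → 0.75 × 3576 = 2680 kN.
Bolt shear governs: 707 kN.

707 kN (bolt shear governs)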